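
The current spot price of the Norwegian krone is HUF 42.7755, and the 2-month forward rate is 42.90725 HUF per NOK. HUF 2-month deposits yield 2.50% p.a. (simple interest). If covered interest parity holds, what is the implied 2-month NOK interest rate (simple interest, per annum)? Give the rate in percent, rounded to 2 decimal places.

T = 2/12 years.
By CIP, F/S equals the HUF-to-NOK growth ratio: 42.90725/42.7755 = 1.0030800.
HUF growth factor: 1 + 0.0250×2/12 = 1.0041667.
Hence g_NOK = 1.0010834.
r = (1.0010834 − 1)/(2/12) = 0.006500 → 0.65%.

0.65%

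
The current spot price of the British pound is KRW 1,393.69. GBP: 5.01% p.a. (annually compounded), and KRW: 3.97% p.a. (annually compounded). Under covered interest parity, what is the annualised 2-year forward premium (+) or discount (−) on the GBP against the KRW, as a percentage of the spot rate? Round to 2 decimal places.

-0.99%

T = 2 years.
No-arbitrage forward: 1393.69 × 1.0809761 / 1.102710 = 1366.22102 KRW/GBP.
Annualised premium = (F − S)/S × (1/T) = (1366.22102 − 1393.69)/1393.69 ÷ 2 = -0.99%.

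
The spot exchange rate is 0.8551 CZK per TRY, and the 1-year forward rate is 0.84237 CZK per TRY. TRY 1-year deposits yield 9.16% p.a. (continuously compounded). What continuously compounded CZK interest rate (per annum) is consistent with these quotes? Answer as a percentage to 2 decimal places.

7.66%

T = 1 year.
CIP gives F = S · g_CZK/g_TRY, so g_CZK/g_TRY = 0.84237/0.8551 = 0.9851129.
TRY growth factor: e^(0.0916×1) = 1.0959264.
So the CZK growth factor = 1.0796112.
r = ln(1.0796112)/1 = 0.076601 → 7.66%.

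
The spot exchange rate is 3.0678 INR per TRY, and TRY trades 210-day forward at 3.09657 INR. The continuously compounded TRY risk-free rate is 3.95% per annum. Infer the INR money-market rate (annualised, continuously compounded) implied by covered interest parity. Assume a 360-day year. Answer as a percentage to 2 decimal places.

5.55%

T = 210/360 years.
F/S = 3.09657/3.0678 = 1.0093781 = (growth of INR) / (growth of TRY).
TRY growth factor: e^(0.0395×210/360) = 1.0233092.
So the INR growth factor = 1.0329059.
Take logs: ln 1.0329059 / (210/360) = 0.055502, so 5.55%.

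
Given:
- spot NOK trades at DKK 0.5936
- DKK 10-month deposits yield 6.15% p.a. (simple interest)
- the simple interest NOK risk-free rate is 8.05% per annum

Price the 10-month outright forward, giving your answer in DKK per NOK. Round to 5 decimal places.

0.58479

T = 10/12 years.
DKK accumulates by 1 + 0.0615×10/12 = 1.051250.
Growth of 1 NOK over T: 1 + 0.0805×10/12 = 1.0670833.
So F = 0.5936 × 1.051250 / 1.0670833 = 0.5847922 (DKK/NOK).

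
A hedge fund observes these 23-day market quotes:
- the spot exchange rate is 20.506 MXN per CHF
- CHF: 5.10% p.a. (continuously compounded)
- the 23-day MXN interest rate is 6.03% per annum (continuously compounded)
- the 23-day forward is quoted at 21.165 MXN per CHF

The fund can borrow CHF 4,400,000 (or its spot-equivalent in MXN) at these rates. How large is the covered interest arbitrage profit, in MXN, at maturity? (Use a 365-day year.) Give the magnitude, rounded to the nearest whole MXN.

T = 23/365 years.
Keep in CHF, deliver into the forward: 4,400,000·1.0032188681·21.165 = MXN 93,425,760.31.
Swap to MXN now, deposit: 4,400,000·20.506·1.0038069541 = MXN 90,569,887.76.
The quoted forward overvalues CHF, so borrow MXN, buy CHF at spot, deposit the CHF at 5.10%, and sell the proceeds forward at 21.165.
The gap between the two covered legs is MXN 2,855,873.

MXN 2,855,873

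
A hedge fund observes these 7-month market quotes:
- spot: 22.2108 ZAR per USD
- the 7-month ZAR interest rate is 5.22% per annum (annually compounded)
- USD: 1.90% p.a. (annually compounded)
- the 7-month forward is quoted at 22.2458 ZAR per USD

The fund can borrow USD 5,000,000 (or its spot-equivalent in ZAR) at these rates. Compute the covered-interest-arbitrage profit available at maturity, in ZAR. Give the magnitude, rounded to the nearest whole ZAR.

ZAR 1,942,747

T = 7/12 years.
Keep in USD, deliver into the forward: 5,000,000·1.01103985097·22.2458 = ZAR 112,456,951.58.
Swap to ZAR now, deposit: 5,000,000·22.2108·1.03012677036 = ZAR 114,399,698.36.
The quoted forward undervalues USD, so borrow USD, convert to ZAR at spot, deposit the ZAR at 5.22%, and buy USD forward at 22.2458 to cover the loan.
The gap between the two covered legs is ZAR 1,942,747.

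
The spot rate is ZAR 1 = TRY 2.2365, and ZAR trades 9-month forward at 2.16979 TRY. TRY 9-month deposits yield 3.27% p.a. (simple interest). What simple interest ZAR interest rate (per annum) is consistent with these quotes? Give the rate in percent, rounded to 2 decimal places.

7.47%

T = 9/12 years.
CIP gives F = S · g_TRY/g_ZAR, so g_TRY/g_ZAR = 2.16979/2.2365 = 0.9701721.
TRY growth factor: 1 + 0.0327×9/12 = 1.024525.
So the ZAR growth factor = 1.056024.
(1.056024 − 1)/T = 0.074699, i.e. 7.47%.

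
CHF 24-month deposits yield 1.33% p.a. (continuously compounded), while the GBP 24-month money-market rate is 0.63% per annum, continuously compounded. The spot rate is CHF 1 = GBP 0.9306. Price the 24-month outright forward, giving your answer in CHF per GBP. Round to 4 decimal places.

1.0897

T = 2 years.
Growth of 1 GBP over T: e^(0.0063×2) = 1.0126797.
CHF growth factor: e^(0.0133×2) = 1.0269569.
So F = 0.9306 × 1.0126797 / 1.0269569 = 0.9176624 (GBP/CHF).
Invert for CHF per GBP: 1 / 0.9176624 = 1.0897.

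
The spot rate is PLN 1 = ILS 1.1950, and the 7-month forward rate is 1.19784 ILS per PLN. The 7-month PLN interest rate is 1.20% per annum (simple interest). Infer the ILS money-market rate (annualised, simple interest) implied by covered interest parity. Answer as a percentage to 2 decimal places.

1.61%

T = 7/12 years.
By CIP, F/S equals the ILS-to-PLN growth ratio: 1.19784/1.195 = 1.0023766.
PLN growth factor: 1 + 0.0120×7/12 = 1.007000.
So the ILS growth factor = 1.0093932.
r = (1.0093932 − 1)/(7/12) = 0.016103 → 1.61%.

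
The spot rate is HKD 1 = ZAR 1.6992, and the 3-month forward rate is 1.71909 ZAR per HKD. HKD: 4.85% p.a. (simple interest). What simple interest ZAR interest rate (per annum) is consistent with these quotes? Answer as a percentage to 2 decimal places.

9.59%

T = 3/12 years.
By CIP, F/S equals the ZAR-to-HKD growth ratio: 1.71909/1.6992 = 1.0117055.
The HKD side grows by 1 + 0.0485×3/12 = 1.012125.
That pins the ZAR growth at 1.0239724.
r = (1.0239724 − 1)/(3/12) = 0.095890 → 9.59%.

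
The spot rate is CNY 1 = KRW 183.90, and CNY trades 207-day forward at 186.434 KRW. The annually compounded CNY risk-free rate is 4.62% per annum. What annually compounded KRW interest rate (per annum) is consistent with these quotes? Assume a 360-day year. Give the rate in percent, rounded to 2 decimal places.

7.14%

T = 207/360 years.
By CIP, F/S equals the KRW-to-CNY growth ratio: 186.434/183.9 = 1.0137792.
The CNY side grows by (1 + 0.0462)^(207/360) = 1.0263098.
Hence g_KRW = 1.0404515.
Annualise: 1.0404515^(360/207) − 1 = 0.071398 = 7.14%.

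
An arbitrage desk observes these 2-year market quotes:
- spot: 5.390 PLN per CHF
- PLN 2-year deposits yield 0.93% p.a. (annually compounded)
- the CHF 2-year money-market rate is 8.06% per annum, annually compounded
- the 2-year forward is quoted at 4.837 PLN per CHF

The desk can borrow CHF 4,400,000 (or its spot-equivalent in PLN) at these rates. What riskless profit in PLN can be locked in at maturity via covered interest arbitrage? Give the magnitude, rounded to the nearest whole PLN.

PLN 692,679

T = 2 years.
Route A — deposit CHF, sell forward: 4,400,000 × 1.16769636 × 4.837 = PLN 24,851,848.09.
Route B — convert at spot, deposit PLN: 4,400,000 × 5.390 × 1.01868649 = PLN 24,159,168.80.
The quoted forward overvalues CHF, so borrow PLN, buy CHF at spot, deposit the CHF at 8.06%, and sell the proceeds forward at 4.837.
Profit = 24,851,848.09 − 24,159,168.80 = PLN 692,679.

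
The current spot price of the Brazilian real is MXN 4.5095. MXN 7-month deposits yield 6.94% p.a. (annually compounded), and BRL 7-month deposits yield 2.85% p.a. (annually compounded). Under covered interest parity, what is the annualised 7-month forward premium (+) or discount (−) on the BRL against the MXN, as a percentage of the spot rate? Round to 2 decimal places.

T = 7/12 years.
CIP forward (MXN per BRL) = 4.5095 × 1.0399164/1.0165276 = 4.6132569.
(F − S)/S ÷ T = (4.6132569 − 4.5095)/4.5095/(7/12) = 0.039443 → 3.94%.

+3.94%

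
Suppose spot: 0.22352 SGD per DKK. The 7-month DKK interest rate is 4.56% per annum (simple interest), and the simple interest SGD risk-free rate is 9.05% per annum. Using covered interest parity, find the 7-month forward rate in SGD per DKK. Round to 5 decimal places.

T = 7/12 years.
Growth of 1 SGD over T: 1 + 0.0905×7/12 = 1.0527917.
DKK accumulates by 1 + 0.0456×7/12 = 1.026600.
So F = 0.22352 × 1.0527917 / 1.026600 = 0.2292227 (SGD/DKK).

0.22922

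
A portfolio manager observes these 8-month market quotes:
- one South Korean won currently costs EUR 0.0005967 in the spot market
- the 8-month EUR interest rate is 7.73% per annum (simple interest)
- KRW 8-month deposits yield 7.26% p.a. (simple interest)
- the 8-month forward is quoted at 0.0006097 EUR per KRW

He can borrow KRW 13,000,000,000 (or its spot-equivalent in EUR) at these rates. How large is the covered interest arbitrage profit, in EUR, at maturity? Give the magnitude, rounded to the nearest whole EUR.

T = 8/12 years.
Keep in KRW, deliver into the forward: 13,000,000,000·1.048400·0.0006097 = EUR 8,309,723.24.
Swap to EUR now, deposit: 13,000,000,000·0.0005967·1.051533333 = EUR 8,156,849.22.
The quoted forward overvalues KRW, so borrow EUR, buy KRW at spot, deposit the KRW at 7.26%, and sell the proceeds forward at 0.0006097.
Profit = 8,309,723.24 − 8,156,849.22 = EUR 152,874.

EUR 152,874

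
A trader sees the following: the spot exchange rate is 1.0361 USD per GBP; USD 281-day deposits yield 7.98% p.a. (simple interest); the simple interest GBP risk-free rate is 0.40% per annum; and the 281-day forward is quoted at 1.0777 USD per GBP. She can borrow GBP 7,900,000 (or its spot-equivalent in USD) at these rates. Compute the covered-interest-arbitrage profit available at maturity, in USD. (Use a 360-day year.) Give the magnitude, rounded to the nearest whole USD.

USD 154,620

T = 281/360 years.
Keep in GBP, deliver into the forward: 7,900,000·1.003122222·1.0777 = USD 8,540,412.07.
Swap to USD now, deposit: 7,900,000·1.0361·1.062288333 = USD 8,695,031.84.
The quoted forward undervalues GBP, so borrow GBP, convert to USD at spot, deposit the USD at 7.98%, and buy GBP forward at 1.0777 to cover the loan.
The gap between the two covered legs is USD 154,620.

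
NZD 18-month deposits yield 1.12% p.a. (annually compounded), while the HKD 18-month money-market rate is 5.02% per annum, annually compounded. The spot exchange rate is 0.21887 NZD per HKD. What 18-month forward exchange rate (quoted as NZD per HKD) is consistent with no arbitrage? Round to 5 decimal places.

T = 18/12 years.
NZD growth factor: (1 + 0.0112)^(18/12) = 1.016847.
HKD growth factor: (1 + 0.0502)^(18/12) = 1.0762373.
CIP: F = S · (grow NZD)/(grow HKD) = 0.21887 × 1.016847/1.0762373 = 0.2067920 NZD per HKD.

0.20679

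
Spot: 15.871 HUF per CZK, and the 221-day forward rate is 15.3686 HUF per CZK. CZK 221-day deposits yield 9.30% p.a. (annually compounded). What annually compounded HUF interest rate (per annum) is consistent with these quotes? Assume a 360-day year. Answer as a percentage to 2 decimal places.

3.72%

T = 221/360 years.
By CIP, F/S equals the HUF-to-CZK growth ratio: 15.3686/15.871 = 0.9683448.
CZK growth factor: (1 + 0.0930)^(221/360) = 1.0561084.
Hence g_HUF = 1.0226771.
r = 1.0226771^(360/221) − 1 = 0.037203 → 3.72%.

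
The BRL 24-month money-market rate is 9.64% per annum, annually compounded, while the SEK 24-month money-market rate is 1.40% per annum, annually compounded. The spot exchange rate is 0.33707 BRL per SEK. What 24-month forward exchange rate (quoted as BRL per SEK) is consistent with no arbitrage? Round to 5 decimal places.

0.39408

T = 2 years.
Growth of 1 BRL over T: (1 + 0.0964)^2 = 1.202093.
Growth of 1 SEK over T: (1 + 0.0140)^2 = 1.028196.
CIP: F = S · (grow BRL)/(grow SEK) = 0.33707 × 1.202093/1.028196 = 0.3940781 BRL per SEK.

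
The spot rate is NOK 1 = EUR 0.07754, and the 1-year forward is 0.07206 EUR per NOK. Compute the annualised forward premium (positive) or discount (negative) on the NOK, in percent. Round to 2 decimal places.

-7.07%

T = 1 year.
NOK trades forward at -7.06732% vs spot over the period.
Per annum: -0.0706732 / 1 = -0.070673 = -7.07%.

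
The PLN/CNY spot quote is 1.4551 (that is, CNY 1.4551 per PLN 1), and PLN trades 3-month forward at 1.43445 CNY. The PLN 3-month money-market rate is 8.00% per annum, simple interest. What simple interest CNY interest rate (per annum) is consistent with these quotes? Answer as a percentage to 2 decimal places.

T = 3/12 years.
F/S = 1.43445/1.4551 = 0.9858085 = (growth of CNY) / (growth of PLN).
PLN growth factor: 1 + 0.0800×3/12 = 1.020000.
So the CNY growth factor = 1.0055247.
r = (1.0055247 − 1)/(3/12) = 0.022099 → 2.21%.

2.21%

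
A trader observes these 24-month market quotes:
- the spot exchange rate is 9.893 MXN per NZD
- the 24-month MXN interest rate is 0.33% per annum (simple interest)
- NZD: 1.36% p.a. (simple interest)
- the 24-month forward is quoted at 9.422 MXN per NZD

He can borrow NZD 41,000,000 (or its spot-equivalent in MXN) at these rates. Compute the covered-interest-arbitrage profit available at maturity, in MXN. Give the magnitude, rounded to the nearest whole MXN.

T = 2 years.
Keep in NZD, deliver into the forward: 41,000,000·1.027200·9.422 = MXN 396,809,414.40.
Swap to MXN now, deposit: 41,000,000·9.893·1.006600 = MXN 408,290,045.80.
The quoted forward undervalues NZD, so borrow NZD, convert to MXN at spot, deposit the MXN at 0.33%, and buy NZD forward at 9.422 to cover the loan.
The gap between the two covered legs is MXN 11,480,631.

MXN 11,480,631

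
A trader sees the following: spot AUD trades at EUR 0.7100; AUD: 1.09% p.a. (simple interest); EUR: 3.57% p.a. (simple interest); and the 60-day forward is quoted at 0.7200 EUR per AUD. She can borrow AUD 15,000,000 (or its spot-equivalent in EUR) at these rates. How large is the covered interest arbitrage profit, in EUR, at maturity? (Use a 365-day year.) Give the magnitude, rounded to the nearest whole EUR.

EUR 106,852

T = 60/365 years.
Keep in AUD, deliver into the forward: 15,000,000·1.0017917808·0.7200 = EUR 10,819,351.23.
Swap to EUR now, deposit: 15,000,000·0.7100·1.0058684932 = EUR 10,712,499.45.
The quoted forward overvalues AUD, so borrow EUR, buy AUD at spot, deposit the AUD at 1.09%, and sell the proceeds forward at 0.7200.
Profit = 10,819,351.23 − 10,712,499.45 = EUR 106,852.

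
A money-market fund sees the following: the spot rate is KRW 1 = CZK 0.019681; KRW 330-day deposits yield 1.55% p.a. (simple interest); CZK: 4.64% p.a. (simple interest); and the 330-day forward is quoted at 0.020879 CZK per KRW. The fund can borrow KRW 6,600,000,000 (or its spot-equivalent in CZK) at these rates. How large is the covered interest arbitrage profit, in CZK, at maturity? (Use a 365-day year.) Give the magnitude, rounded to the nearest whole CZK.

T = 330/365 years.
Keep in KRW, deliver into the forward: 6,600,000,000·1.01401369863·0.020879 = CZK 139,732,507.29.
Swap to CZK now, deposit: 6,600,000,000·0.019681·1.04195068493 = CZK 135,343,767.44.
The quoted forward overvalues KRW, so borrow CZK, buy KRW at spot, deposit the KRW at 1.55%, and sell the proceeds forward at 0.020879.
The gap between the two covered legs is CZK 4,388,740.

CZK 4,388,740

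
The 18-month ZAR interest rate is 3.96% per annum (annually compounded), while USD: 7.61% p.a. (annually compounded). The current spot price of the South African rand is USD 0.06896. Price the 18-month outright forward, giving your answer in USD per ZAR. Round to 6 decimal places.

T = 18/12 years.
Growth of 1 USD over T: (1 + 0.0761)^(18/12) = 1.1162949.
Growth of 1 ZAR over T: (1 + 0.0396)^(18/12) = 1.0599842.
So F = 0.06896 × 1.1162949 / 1.0599842 = 0.07262344 (USD/ZAR).

0.072623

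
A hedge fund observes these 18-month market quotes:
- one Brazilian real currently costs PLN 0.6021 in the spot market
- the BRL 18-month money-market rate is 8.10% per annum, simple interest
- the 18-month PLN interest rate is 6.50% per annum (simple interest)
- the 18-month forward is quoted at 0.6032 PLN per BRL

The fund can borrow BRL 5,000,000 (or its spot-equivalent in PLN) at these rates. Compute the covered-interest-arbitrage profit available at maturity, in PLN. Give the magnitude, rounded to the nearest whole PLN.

PLN 78,420

T = 18/12 years.
Route A — deposit BRL, sell forward: 5,000,000 × 1.121500 × 0.6032 = PLN 3,382,444.00.
Route B — convert at spot, deposit PLN: 5,000,000 × 0.6021 × 1.097500 = PLN 3,304,023.75.
The quoted forward overvalues BRL, so borrow PLN, buy BRL at spot, deposit the BRL at 8.10%, and sell the proceeds forward at 0.6032.
The gap between the two covered legs is PLN 78,420.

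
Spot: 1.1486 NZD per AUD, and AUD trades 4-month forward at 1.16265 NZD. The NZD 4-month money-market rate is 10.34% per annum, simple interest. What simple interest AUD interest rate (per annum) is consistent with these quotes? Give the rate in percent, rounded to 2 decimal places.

T = 4/12 years.
By CIP, F/S equals the NZD-to-AUD growth ratio: 1.16265/1.1486 = 1.0122323.
The NZD side grows by 1 + 0.1034×4/12 = 1.0344667.
Hence g_AUD = 1.0219657.
r = (1.0219657 − 1)/(4/12) = 0.065897 → 6.59%.

6.59%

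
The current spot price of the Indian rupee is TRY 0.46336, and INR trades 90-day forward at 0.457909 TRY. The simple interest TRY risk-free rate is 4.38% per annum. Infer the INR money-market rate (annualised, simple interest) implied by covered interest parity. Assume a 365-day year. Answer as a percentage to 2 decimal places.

9.26%

T = 90/365 years.
F/S = 0.457909/0.46336 = 0.9882359 = (growth of TRY) / (growth of INR).
The TRY side grows by 1 + 0.0438×90/365 = 1.010800.
Hence g_INR = 1.0228327.
(1.0228327 − 1)/T = 0.092599, i.e. 9.26%.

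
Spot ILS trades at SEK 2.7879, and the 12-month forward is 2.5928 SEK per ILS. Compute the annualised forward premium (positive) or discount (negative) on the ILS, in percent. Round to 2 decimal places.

T = 1 year.
ILS trades forward at -6.99810% vs spot over the period.
Per annum: -0.0699810 / 1 = -0.069981 = -7.00%.

-7.00%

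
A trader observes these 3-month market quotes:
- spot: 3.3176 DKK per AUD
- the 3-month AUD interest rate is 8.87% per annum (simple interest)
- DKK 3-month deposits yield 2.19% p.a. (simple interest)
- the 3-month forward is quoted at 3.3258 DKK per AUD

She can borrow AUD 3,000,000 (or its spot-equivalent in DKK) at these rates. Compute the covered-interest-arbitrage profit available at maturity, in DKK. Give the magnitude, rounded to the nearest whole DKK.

T = 3/12 years.
Route A — deposit AUD, sell forward: 3,000,000 × 1.022175 × 3.3258 = DKK 10,198,648.85.
Route B — convert at spot, deposit DKK: 3,000,000 × 3.3176 × 1.005475 = DKK 10,007,291.58.
The quoted forward overvalues AUD, so borrow DKK, buy AUD at spot, deposit the AUD at 8.87%, and sell the proceeds forward at 3.3258.
Arbitrage profit = |10,198,648.85 − 10,007,291.58| = DKK 191,357.

DKK 191,357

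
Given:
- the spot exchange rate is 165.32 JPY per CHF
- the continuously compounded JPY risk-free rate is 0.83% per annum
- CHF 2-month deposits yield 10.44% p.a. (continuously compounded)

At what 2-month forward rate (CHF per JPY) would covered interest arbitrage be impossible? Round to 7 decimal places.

0.0061465

T = 2/12 years.
JPY growth factor: e^(0.0083×2/12) = 1.0013843.
CHF accumulates by e^(0.1044×2/12) = 1.0175523.
So F = 165.32 × 1.0013843 / 1.0175523 = 162.6932 (JPY/CHF).
Quoted the other way: 1/162.6932 = 0.0061465 CHF per JPY.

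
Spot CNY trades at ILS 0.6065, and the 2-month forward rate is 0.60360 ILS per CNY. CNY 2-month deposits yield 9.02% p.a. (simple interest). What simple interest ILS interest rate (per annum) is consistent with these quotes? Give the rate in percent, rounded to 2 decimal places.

6.11%

T = 2/12 years.
F/S = 0.6036/0.6065 = 0.9952185 = (growth of ILS) / (growth of CNY).
CNY growth factor: 1 + 0.0902×2/12 = 1.0150333.
Hence g_ILS = 1.0101799.
r = (1.0101799 − 1)/(2/12) = 0.061079 → 6.11%.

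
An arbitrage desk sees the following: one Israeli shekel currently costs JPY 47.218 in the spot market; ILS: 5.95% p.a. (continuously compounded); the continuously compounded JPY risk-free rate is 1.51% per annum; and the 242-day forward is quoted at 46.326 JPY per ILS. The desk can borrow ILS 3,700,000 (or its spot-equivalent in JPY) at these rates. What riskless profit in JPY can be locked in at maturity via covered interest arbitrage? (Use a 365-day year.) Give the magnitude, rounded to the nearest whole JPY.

JPY 1,838,743

T = 242/365 years.
Invest the ILS and cover forward: 3,700,000 × 1.04023777317 × 46.326 = JPY 178,303,203.80.
Convert at spot and invest in JPY: 3,700,000 × 47.218 × 1.01006178965 = JPY 176,464,461.06.
The quoted forward overvalues ILS, so borrow JPY, buy ILS at spot, deposit the ILS at 5.95%, and sell the proceeds forward at 46.326.
The gap between the two covered legs is JPY 1,838,743.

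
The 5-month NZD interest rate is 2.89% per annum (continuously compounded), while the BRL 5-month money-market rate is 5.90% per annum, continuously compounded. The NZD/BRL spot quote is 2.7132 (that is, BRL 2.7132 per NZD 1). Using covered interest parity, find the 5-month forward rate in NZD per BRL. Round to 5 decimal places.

0.36397

T = 5/12 years.
BRL growth factor: e^(0.0590×5/12) = 1.024888.
Growth of 1 NZD over T: e^(0.0289×5/12) = 1.0121145.
Forward (BRL per NZD) = 2.7132 × 1.024888 / 1.0121145 = 2.747442.
Quoted the other way: 1/2.747442 = 0.36397 NZD per BRL.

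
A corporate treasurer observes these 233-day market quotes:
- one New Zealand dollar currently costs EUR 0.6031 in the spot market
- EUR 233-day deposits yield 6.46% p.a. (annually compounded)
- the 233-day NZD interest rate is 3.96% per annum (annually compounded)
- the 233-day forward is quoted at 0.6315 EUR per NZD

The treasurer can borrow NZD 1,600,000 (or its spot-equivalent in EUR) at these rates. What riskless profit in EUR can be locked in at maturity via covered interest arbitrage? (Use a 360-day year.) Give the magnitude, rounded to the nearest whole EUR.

EUR 31,260

T = 233/360 years.
Keep in NZD, deliver into the forward: 1,600,000·1.025454099·0.6315 = EUR 1,036,118.82.
Swap to EUR now, deposit: 1,600,000·0.6031·1.041347508 = EUR 1,004,858.69.
The quoted forward overvalues NZD, so borrow EUR, buy NZD at spot, deposit the NZD at 3.96%, and sell the proceeds forward at 0.6315.
Arbitrage profit = |1,036,118.82 − 1,004,858.69| = EUR 31,260.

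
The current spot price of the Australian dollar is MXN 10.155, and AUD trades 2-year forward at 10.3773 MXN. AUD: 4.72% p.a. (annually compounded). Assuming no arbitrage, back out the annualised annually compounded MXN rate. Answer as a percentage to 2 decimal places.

T = 2 years.
CIP gives F = S · g_MXN/g_AUD, so g_MXN/g_AUD = 10.3773/10.155 = 1.0218907.
The AUD side grows by (1 + 0.0472)^2 = 1.0966278.
That pins the MXN growth at 1.1206338.
Annualise: 1.1206338^(1/2) − 1 = 0.058600 = 5.86%.

5.86%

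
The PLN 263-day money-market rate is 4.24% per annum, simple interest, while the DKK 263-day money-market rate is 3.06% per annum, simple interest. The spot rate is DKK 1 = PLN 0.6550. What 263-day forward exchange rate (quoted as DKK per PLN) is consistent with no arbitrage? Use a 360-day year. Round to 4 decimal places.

1.5140

T = 263/360 years.
PLN growth factor: 1 + 0.0424×263/360 = 1.0309756.
DKK growth factor: 1 + 0.0306×263/360 = 1.022355.
CIP: F = S · (grow PLN)/(grow DKK) = 0.655 × 1.0309756/1.022355 = 0.6605230 PLN per DKK.
Quoted the other way: 1/0.6605230 = 1.5140 DKK per PLN.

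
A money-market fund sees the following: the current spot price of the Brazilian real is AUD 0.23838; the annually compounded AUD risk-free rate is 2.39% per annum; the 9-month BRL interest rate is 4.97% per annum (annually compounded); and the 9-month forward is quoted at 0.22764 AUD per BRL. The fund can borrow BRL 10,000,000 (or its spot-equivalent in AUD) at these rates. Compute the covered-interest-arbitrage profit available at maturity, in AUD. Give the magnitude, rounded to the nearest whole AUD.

AUD 65,667

T = 9/12 years.
Route A — deposit BRL, sell forward: 10,000,000 × 1.037048095 × 0.22764 = AUD 2,360,736.28.
Route B — convert at spot, deposit AUD: 10,000,000 × 0.23838 × 1.017871975 = AUD 2,426,403.21.
The quoted forward undervalues BRL, so borrow BRL, convert to AUD at spot, deposit the AUD at 2.39%, and buy BRL forward at 0.22764 to cover the loan.
Arbitrage profit = |2,360,736.28 − 2,426,403.21| = AUD 65,667.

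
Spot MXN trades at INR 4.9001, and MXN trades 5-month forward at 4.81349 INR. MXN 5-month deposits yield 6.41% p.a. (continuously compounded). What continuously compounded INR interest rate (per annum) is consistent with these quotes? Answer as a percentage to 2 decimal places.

2.13%

T = 5/12 years.
CIP gives F = S · g_INR/g_MXN, so g_INR/g_MXN = 4.81349/4.9001 = 0.9823249.
The MXN side grows by e^(0.0641×5/12) = 1.0270682.
Hence g_INR = 1.0089147.
Take logs: ln 1.0089147 / (5/12) = 0.021300, so 2.13%.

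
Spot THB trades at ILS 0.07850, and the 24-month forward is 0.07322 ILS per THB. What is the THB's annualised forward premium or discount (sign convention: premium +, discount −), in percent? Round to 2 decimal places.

T = 2 years.
Period premium: (0.07322 − 0.0785)/0.0785 = -0.0672611.
Annualise by dividing by T: -0.0672611 / 2 = -0.033631 → -3.36%.

-3.36%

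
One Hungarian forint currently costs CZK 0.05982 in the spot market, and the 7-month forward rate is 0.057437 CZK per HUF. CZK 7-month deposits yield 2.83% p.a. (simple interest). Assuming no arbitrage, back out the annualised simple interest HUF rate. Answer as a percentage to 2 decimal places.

10.06%

T = 7/12 years.
F/S = 0.057437/0.05982 = 0.9601638 = (growth of CZK) / (growth of HUF).
The CZK side grows by 1 + 0.0283×7/12 = 1.0165083.
Hence g_HUF = 1.0586822.
(1.0586822 − 1)/T = 0.100598, i.e. 10.06%.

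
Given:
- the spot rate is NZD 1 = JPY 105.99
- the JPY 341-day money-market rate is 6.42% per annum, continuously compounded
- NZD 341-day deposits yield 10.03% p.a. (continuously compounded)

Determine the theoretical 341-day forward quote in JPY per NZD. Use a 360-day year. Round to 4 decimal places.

102.4270

T = 341/360 years.
JPY growth factor: e^(0.0642×341/360) = 1.062698754.
NZD growth factor: e^(0.1003×341/360) = 1.099665881.
CIP: F = S · (grow JPY)/(grow NZD) = 105.99 × 1.062698754/1.099665881 = 102.426967 JPY per NZD.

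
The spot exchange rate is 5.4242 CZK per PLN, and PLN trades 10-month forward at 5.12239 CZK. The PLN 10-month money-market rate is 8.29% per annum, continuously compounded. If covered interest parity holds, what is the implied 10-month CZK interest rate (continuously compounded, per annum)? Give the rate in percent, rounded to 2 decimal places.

1.42%

T = 10/12 years.
By CIP, F/S equals the CZK-to-PLN growth ratio: 5.12239/5.4242 = 0.9443586.
The PLN side grows by e^(0.0829×10/12) = 1.0715255.
Hence g_CZK = 1.0119043.
r = ln(1.0119043)/(10/12) = 0.014201 → 1.42%.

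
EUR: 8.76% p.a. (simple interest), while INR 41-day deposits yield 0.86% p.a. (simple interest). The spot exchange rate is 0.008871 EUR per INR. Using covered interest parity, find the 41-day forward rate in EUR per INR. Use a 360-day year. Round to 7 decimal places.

0.0089507

T = 41/360 years.
Growth of 1 EUR over T: 1 + 0.0876×41/360 = 1.0099767.
Growth of 1 INR over T: 1 + 0.0086×41/360 = 1.0009794.
CIP: F = S · (grow EUR)/(grow INR) = 0.008871 × 1.0099767/1.0009794 = 0.008950737 EUR per INR.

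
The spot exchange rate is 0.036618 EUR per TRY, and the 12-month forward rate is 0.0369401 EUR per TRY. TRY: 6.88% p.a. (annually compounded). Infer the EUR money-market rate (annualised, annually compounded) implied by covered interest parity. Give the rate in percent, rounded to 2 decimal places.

7.82%

T = 1 year.
F/S = 0.0369401/0.036618 = 1.0087962 = (growth of EUR) / (growth of TRY).
The TRY side grows by (1 + 0.0688)^1 = 1.068800.
So the EUR growth factor = 1.0782014.
Annualise: 1.0782014^(1/1) − 1 = 0.078201 = 7.82%.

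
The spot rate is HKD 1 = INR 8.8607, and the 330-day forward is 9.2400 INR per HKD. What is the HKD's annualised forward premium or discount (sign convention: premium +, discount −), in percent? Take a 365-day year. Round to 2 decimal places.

T = 330/365 years.
(F − S)/S = (9.2400 − 8.8607)/8.8607 = 0.0428070.
Annualise by dividing by T: 0.0428070 / (330/365) = 0.047347 → 4.73%.

+4.73%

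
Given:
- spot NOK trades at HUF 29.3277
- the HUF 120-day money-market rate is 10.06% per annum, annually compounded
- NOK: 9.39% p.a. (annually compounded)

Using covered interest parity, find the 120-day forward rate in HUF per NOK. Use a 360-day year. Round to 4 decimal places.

29.3875

T = 120/360 years.
HUF growth factor: (1 + 0.1006)^(120/360) = 1.03246777.
Growth of 1 NOK over T: (1 + 0.0939)^(120/360) = 1.03036842.
Forward (HUF per NOK) = 29.3277 × 1.03246777 / 1.03036842 = 29.387454.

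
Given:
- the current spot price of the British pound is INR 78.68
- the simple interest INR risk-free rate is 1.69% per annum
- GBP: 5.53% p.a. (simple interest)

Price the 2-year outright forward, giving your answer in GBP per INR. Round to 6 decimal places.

0.013654

T = 2 years.
Growth of 1 INR over T: 1 + 0.0169×2 = 1.033800.
Growth of 1 GBP over T: 1 + 0.0553×2 = 1.110600.
CIP: F = S · (grow INR)/(grow GBP) = 78.68 × 1.033800/1.110600 = 73.23914 INR per GBP.
Quoted the other way: 1/73.23914 = 0.013654 GBP per INR.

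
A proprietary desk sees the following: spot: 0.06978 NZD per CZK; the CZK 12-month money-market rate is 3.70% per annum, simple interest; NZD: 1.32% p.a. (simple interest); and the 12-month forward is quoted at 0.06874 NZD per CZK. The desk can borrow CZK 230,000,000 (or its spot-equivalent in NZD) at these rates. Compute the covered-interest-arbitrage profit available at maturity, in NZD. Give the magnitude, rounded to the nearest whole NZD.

NZD 133,925

T = 1 year.
Invest the CZK and cover forward: 230,000,000 × 1.037000 × 0.06874 = NZD 16,395,177.40.
Convert at spot and invest in NZD: 230,000,000 × 0.06978 × 1.013200 = NZD 16,261,252.08.
The quoted forward overvalues CZK, so borrow NZD, buy CZK at spot, deposit the CZK at 3.70%, and sell the proceeds forward at 0.06874.
Arbitrage profit = |16,395,177.40 − 16,261,252.08| = NZD 133,925.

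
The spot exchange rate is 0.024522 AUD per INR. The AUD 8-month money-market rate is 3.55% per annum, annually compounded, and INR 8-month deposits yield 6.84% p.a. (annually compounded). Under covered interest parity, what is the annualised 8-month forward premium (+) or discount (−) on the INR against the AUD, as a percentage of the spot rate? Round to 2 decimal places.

-3.10%

T = 8/12 years.
F = S · g_AUD/g_INR = 0.024522 × 1.0235288/1.0450954 = 0.024015964.
(F − S)/S ÷ T = (0.024015964 − 0.024522)/0.024522/(8/12) = -0.030954 → -3.10%.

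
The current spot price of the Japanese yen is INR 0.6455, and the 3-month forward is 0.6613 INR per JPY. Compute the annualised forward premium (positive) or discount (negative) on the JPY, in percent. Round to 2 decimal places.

T = 3/12 years.
JPY trades forward at +2.44771% vs spot over the period.
×(1/T) gives 9.79% p.a.

+9.79%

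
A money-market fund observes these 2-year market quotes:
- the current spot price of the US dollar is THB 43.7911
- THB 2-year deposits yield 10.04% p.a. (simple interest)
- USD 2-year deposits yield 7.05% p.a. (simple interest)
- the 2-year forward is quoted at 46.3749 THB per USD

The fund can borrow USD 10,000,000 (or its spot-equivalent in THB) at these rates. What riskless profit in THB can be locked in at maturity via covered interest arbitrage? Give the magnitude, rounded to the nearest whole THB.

THB 3,294,080

T = 2 years.
Invest the USD and cover forward: 10,000,000 × 1.141000 × 46.3749 = THB 529,137,609.00.
Convert at spot and invest in THB: 10,000,000 × 43.7911 × 1.200800 = THB 525,843,528.80.
The quoted forward overvalues USD, so borrow THB, buy USD at spot, deposit the USD at 7.05%, and sell the proceeds forward at 46.3749.
The gap between the two covered legs is THB 3,294,080.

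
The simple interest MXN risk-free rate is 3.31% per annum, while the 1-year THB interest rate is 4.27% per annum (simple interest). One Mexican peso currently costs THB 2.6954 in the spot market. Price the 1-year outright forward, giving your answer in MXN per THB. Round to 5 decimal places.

0.36759

T = 1 year.
THB accumulates by 1 + 0.0427×1 = 1.042700.
MXN accumulates by 1 + 0.0331×1 = 1.033100.
So F = 2.6954 × 1.042700 / 1.033100 = 2.720447 (THB/MXN).
Quoted the other way: 1/2.720447 = 0.36759 MXN per THB.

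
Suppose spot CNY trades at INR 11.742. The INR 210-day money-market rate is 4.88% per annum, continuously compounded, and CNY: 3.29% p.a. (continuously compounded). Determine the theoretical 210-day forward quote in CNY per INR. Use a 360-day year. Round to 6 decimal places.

T = 210/360 years.
INR accumulates by e^(0.0488×210/360) = 1.0288757.
CNY accumulates by e^(0.0329×210/360) = 1.019377.
So F = 11.742 × 1.0288757 / 1.019377 = 11.85141 (INR/CNY).
Quoted the other way: 1/11.85141 = 0.084378 CNY per INR.

0.084378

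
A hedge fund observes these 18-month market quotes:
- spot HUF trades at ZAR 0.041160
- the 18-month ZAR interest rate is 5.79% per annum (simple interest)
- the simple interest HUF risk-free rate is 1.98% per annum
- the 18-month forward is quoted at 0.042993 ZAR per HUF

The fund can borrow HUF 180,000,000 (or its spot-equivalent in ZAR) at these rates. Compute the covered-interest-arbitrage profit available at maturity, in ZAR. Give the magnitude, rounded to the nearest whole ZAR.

ZAR 83,674

T = 18/12 years.
Route A — deposit HUF, sell forward: 180,000,000 × 1.029700 × 0.042993 = ZAR 7,968,580.58.
Route B — convert at spot, deposit ZAR: 180,000,000 × 0.041160 × 1.086850 = ZAR 8,052,254.28.
The quoted forward undervalues HUF, so borrow HUF, convert to ZAR at spot, deposit the ZAR at 5.79%, and buy HUF forward at 0.042993 to cover the loan.
Arbitrage profit = |7,968,580.58 − 8,052,254.28| = ZAR 83,674.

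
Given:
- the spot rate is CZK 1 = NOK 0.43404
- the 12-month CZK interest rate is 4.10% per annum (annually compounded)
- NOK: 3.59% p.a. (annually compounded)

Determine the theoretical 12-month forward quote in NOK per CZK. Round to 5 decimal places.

T = 1 year.
NOK accumulates by (1 + 0.0359)^1 = 1.035900.
CZK accumulates by (1 + 0.0410)^1 = 1.041000.
CIP: F = S · (grow NOK)/(grow CZK) = 0.43404 × 1.035900/1.041000 = 0.4319136 NOK per CZK.

0.43191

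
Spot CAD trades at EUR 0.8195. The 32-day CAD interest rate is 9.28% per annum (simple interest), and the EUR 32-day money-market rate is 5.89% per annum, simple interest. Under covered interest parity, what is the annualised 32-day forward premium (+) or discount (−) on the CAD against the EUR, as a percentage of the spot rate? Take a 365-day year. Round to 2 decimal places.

T = 32/365 years.
F = S · g_EUR/g_CAD = 0.8195 × 1.0051638/1.0081359 = 0.8170840.
Annualised premium = (F − S)/S × (1/T) = (0.8170840 − 0.8195)/0.8195 ÷ (32/365) = -3.36%.

-3.36%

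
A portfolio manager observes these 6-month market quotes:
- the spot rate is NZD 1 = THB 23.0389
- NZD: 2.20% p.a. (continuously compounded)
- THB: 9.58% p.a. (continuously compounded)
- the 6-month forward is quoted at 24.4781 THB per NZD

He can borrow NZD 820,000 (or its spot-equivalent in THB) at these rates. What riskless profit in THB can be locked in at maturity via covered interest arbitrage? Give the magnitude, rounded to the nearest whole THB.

T = 6/12 years.
Invest the NZD and cover forward: 820,000 × 1.0110607224 × 24.4781 = THB 20,294,053.28.
Convert at spot and invest in THB: 820,000 × 23.0389 × 1.0490657435 = THB 19,818,843.02.
The quoted forward overvalues NZD, so borrow THB, buy NZD at spot, deposit the NZD at 2.20%, and sell the proceeds forward at 24.4781.
Profit = 20,294,053.28 − 19,818,843.02 = THB 475,210.

THB 475,210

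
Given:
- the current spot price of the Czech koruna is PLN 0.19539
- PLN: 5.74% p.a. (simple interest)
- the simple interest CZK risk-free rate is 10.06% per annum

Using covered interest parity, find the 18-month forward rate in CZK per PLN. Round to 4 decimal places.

5.4233

T = 18/12 years.
Growth of 1 PLN over T: 1 + 0.0574×18/12 = 1.086100.
CZK growth factor: 1 + 0.1006×18/12 = 1.150900.
CIP: F = S · (grow PLN)/(grow CZK) = 0.19539 × 1.086100/1.150900 = 0.1843888 PLN per CZK.
Invert for CZK per PLN: 1 / 0.1843888 = 5.4233.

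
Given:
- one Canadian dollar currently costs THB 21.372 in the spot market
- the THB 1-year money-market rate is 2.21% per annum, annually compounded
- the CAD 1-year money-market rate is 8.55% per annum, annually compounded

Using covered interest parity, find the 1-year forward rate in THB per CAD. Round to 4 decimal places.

20.1237

T = 1 year.
THB growth factor: (1 + 0.0221)^1 = 1.022100.
Growth of 1 CAD over T: (1 + 0.0855)^1 = 1.085500.
So F = 21.372 × 1.022100 / 1.085500 = 20.123741 (THB/CAD).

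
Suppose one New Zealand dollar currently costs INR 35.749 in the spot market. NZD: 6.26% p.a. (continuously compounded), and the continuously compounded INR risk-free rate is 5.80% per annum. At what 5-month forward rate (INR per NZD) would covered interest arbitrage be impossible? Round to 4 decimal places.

35.6805

T = 5/12 years.
Growth of 1 INR over T: e^(0.0580×5/12) = 1.02446105.
NZD accumulates by e^(0.0626×5/12) = 1.02642648.
Forward (INR per NZD) = 35.749 × 1.02446105 / 1.02642648 = 35.680547.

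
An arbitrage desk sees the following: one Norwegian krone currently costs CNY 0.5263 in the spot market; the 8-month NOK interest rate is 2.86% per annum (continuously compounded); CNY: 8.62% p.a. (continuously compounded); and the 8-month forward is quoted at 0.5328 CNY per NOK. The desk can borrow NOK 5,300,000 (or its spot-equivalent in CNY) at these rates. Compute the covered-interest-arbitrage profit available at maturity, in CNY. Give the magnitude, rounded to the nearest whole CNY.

T = 8/12 years.
Route A — deposit NOK, sell forward: 5,300,000 × 1.019249596 × 0.5328 = CNY 2,878,197.78.
Route B — convert at spot, deposit CNY: 5,300,000 × 0.5263 × 1.059149965 = CNY 2,954,382.32.
The quoted forward undervalues NOK, so borrow NOK, convert to CNY at spot, deposit the CNY at 8.62%, and buy NOK forward at 0.5328 to cover the loan.
The gap between the two covered legs is CNY 76,185.

CNY 76,185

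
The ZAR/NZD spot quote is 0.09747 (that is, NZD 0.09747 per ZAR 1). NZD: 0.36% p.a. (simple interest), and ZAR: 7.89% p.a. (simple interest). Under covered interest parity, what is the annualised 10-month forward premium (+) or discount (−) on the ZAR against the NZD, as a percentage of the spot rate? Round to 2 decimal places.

T = 10/12 years.
CIP forward (NZD per ZAR) = 0.09747 × 1.003000/1.065750 = 0.09173109.
(F − S)/S ÷ T = (0.09173109 − 0.09747)/0.09747/(10/12) = -0.070654 → -7.07%.

-7.07%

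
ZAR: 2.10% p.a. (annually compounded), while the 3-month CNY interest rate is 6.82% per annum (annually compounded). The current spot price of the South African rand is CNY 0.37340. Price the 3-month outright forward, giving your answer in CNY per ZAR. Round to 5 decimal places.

T = 3/12 years.
CNY growth factor: (1 + 0.0682)^(3/12) = 1.0166305.
ZAR accumulates by (1 + 0.0210)^(3/12) = 1.0052092.
Forward (CNY per ZAR) = 0.3734 × 1.0166305 / 1.0052092 = 0.3776426.

0.37764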